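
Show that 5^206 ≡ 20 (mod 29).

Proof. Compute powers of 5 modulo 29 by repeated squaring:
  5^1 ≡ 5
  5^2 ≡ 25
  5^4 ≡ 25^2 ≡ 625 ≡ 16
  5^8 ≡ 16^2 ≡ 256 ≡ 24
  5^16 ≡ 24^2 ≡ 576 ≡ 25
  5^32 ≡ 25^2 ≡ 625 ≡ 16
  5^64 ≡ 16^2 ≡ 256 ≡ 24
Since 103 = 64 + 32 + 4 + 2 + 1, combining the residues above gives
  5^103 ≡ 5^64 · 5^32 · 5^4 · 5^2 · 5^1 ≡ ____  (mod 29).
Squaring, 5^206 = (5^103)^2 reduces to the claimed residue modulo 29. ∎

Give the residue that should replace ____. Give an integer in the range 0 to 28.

Multiply the listed residues: 24 · 16 · 16 · 25 · 5 = 384 → 6144 → 153600 → 768000.
Reducing modulo 29: 768000 = 26482·29 + 22, so 5^103 ≡ 22.

22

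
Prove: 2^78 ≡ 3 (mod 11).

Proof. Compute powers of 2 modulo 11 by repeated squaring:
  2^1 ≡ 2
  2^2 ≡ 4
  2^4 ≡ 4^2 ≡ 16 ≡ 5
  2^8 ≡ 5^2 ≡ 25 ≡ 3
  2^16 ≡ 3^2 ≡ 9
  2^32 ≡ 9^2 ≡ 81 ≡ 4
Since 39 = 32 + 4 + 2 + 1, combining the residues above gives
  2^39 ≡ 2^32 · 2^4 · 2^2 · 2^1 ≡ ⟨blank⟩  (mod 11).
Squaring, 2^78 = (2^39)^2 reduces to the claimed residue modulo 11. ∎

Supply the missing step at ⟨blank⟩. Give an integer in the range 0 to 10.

Multiply the listed residues: 4 · 5 · 4 · 2 = 20 → 80 → 160.
Reducing modulo 11: 160 = 14·11 + 6, so 2^39 ≡ 6.

6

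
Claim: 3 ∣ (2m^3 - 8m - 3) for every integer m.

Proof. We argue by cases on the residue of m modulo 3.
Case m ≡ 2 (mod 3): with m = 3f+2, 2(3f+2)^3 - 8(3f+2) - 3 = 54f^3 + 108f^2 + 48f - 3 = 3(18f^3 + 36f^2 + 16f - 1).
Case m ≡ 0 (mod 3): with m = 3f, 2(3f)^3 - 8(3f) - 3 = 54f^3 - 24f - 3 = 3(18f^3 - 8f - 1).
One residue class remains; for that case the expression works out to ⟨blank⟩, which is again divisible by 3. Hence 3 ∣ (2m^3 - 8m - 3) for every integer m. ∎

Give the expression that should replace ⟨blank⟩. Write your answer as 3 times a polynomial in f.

The residues treated are {2, 0}, so the missing case is m ≡ 1 (mod 3); write m = 3f+1.
Then 2(3f+1)^3 - 8(3f+1) - 3 = 54f^3 + 54f^2 - 6f - 9 = 3(18f^3 + 18f^2 - 2f - 3).

3(18f^3 + 18f^2 - 2f - 3)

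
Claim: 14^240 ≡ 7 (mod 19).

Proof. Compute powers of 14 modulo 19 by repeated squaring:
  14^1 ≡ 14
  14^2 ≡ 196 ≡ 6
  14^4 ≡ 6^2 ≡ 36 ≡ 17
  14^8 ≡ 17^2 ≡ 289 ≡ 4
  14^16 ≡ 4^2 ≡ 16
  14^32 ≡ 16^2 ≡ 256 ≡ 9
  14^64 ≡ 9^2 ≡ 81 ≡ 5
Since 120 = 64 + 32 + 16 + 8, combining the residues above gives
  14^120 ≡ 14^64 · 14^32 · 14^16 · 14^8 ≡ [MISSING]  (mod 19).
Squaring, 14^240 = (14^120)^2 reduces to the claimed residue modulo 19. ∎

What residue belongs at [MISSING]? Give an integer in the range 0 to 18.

14^64 · 14^32 · 14^16 · 14^8 ≡ 5 · 9 · 16 · 4 = 2880.
2880 mod 19 = 11, so 14^120 ≡ 11 (mod 19).

11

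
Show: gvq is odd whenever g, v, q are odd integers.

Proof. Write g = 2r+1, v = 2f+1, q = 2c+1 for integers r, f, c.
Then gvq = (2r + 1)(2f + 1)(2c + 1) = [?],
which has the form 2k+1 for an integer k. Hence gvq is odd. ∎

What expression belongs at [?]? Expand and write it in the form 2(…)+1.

Expanding: (2r + 1)(2f + 1)(2c + 1) = 8cfr + 4cf + 4cr + 2c + 4fr + 2f + 2r + 1.
Every term except the constant is even, so this is 2(4cfr + 2cf + 2cr + c + 2fr + f + r) + 1,
and 4cfr + 2cf + 2cr + c + 2fr + f + r ∈ ℤ gives the required form.

2(4cfr + 2cf + 2cr + c + 2fr + f + r) + 1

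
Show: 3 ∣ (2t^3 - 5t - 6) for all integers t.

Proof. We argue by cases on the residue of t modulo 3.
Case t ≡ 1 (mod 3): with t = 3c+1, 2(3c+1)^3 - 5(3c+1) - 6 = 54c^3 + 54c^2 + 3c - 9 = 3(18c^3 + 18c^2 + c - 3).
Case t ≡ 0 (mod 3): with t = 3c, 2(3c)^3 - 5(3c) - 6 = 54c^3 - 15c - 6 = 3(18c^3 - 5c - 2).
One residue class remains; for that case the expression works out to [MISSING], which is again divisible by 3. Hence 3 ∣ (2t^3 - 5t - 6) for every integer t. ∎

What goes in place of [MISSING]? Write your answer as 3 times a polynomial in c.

3(18c^3 + 36c^2 + 19c)

Only t ≡ 2 (mod 3) is unaccounted for. Put t = 3c+2:
2(3c+2)^3 - 5(3c+2) - 6 expands to 54c^3 + 108c^2 + 57c,
and factoring out 3 leaves 3(18c^3 + 36c^2 + 19c).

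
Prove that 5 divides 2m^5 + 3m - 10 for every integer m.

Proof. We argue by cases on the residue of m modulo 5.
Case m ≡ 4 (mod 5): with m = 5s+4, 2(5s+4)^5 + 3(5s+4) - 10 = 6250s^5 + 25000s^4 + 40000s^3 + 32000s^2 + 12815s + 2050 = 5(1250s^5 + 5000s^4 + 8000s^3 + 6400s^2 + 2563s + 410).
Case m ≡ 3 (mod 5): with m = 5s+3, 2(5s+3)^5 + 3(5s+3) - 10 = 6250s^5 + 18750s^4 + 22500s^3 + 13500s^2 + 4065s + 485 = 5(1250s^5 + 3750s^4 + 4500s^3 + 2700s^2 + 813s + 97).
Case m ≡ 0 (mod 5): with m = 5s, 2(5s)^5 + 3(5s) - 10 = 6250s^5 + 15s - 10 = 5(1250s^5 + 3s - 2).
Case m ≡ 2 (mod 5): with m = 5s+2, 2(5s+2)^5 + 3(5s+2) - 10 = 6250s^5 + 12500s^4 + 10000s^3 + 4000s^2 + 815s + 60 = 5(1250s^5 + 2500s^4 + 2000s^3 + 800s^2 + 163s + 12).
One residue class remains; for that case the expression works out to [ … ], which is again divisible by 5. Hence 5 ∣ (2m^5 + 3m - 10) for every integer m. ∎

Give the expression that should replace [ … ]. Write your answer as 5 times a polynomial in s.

Only m ≡ 1 (mod 5) is unaccounted for. Put m = 5s+1:
2(5s+1)^5 + 3(5s+1) - 10 expands to 6250s^5 + 6250s^4 + 2500s^3 + 500s^2 + 65s - 5,
and factoring out 5 leaves 5(1250s^5 + 1250s^4 + 500s^3 + 100s^2 + 13s - 1).

5(1250s^5 + 1250s^4 + 500s^3 + 100s^2 + 13s - 1)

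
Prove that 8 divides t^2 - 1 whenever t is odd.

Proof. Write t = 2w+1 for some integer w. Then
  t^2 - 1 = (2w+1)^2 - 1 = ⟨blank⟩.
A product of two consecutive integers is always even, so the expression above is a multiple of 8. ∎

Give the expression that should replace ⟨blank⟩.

(2w+1)^2 - 1 = 4w^2 + 4w + 1 - 1 = 4w^2 + 4w = 4w(w+1).
Since w and w+1 are consecutive, w(w+1) is even, and 4·(even) is a multiple of 8.

4w(w + 1)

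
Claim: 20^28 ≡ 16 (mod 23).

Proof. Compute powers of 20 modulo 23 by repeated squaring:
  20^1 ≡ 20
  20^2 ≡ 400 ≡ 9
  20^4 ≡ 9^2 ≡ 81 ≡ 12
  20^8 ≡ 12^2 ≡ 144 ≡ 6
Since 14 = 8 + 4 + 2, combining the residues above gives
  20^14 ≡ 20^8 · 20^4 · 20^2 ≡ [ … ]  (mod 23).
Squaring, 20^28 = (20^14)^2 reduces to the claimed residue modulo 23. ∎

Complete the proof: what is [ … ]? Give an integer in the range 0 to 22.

20^8 · 20^4 · 20^2 ≡ 6 · 12 · 9 = 648.
648 mod 23 = 4, so 20^14 ≡ 4 (mod 23).

4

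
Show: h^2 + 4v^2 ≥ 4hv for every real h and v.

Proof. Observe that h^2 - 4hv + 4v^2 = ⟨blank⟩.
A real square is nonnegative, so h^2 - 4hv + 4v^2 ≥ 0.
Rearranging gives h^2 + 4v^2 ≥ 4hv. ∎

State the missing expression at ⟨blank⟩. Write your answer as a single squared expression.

(h - 2v)^2

The leading and trailing coefficients are 1^2 and 2^2, and 4 = 2·1·2, so the trinomial is (h - 2v)^2.
Hence h^2 - 4hv + 4v^2 ≥ 0.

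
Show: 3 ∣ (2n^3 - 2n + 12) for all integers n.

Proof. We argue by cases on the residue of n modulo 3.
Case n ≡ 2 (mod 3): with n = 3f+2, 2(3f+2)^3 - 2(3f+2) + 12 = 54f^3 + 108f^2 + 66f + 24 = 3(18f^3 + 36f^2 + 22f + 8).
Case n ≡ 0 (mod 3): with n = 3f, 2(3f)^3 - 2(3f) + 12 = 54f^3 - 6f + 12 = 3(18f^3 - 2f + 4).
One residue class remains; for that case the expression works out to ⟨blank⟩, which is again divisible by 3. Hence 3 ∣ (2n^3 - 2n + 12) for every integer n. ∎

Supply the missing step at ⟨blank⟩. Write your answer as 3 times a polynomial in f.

The residues treated are {2, 0}, so the missing case is n ≡ 1 (mod 3); write n = 3f+1.
Then 2(3f+1)^3 - 2(3f+1) + 12 = 54f^3 + 54f^2 + 12f + 12 = 3(18f^3 + 18f^2 + 4f + 4).

3(18f^3 + 18f^2 + 4f + 4)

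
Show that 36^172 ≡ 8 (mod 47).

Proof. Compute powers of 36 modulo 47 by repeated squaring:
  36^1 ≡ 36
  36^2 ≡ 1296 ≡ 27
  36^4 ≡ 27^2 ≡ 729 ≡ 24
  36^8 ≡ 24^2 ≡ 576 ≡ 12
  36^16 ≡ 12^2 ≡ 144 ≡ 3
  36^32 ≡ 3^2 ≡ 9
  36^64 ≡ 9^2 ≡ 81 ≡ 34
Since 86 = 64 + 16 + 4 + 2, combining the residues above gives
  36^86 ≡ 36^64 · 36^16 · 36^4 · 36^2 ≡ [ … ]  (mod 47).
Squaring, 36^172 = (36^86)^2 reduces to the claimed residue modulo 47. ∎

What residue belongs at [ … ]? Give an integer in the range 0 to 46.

Multiply the listed residues: 34 · 3 · 24 · 27 = 102 → 2448 → 66096.
Reducing modulo 47: 66096 = 1406·47 + 14, so 36^86 ≡ 14.

14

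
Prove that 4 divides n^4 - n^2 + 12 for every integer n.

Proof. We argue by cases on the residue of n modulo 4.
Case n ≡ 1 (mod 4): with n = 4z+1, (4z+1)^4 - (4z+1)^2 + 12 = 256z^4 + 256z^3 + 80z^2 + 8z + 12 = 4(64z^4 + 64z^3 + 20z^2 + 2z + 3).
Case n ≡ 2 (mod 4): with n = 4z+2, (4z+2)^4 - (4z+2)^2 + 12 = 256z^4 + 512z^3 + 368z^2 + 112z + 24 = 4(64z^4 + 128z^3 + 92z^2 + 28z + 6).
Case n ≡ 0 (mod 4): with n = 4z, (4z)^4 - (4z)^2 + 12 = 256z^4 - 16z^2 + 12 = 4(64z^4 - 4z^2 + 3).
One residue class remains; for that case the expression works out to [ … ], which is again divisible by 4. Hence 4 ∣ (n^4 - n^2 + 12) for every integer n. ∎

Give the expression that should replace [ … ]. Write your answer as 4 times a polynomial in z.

4(64z^4 + 192z^3 + 212z^2 + 102z + 21)

The residues treated are {1, 2, 0}, so the missing case is n ≡ 3 (mod 4); write n = 4z+3.
Then (4z+3)^4 - (4z+3)^2 + 12 = 256z^4 + 768z^3 + 848z^2 + 408z + 84 = 4(64z^4 + 192z^3 + 212z^2 + 102z + 21).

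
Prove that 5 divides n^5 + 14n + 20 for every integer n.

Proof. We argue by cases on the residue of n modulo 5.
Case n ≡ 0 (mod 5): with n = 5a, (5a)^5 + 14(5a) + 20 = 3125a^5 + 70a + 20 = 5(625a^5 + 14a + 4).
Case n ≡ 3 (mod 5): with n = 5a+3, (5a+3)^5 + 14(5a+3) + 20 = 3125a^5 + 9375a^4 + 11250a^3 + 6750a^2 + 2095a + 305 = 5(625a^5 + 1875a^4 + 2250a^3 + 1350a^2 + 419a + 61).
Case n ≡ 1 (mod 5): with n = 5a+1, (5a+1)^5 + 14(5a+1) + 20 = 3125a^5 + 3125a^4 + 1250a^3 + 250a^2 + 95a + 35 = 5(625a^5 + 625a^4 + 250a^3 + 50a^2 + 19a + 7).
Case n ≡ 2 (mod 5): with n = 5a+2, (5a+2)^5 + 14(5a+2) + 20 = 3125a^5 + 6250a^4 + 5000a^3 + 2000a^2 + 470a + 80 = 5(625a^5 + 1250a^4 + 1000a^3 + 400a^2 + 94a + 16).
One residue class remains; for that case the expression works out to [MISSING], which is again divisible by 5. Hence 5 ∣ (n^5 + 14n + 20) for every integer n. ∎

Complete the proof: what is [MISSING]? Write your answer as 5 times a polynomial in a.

5(625a^5 + 2500a^4 + 4000a^3 + 3200a^2 + 1294a + 220)

Only n ≡ 4 (mod 5) is unaccounted for. Put n = 5a+4:
(5a+4)^5 + 14(5a+4) + 20 expands to 3125a^5 + 12500a^4 + 20000a^3 + 16000a^2 + 6470a + 1100,
and factoring out 5 leaves 5(625a^5 + 2500a^4 + 4000a^3 + 3200a^2 + 1294a + 220).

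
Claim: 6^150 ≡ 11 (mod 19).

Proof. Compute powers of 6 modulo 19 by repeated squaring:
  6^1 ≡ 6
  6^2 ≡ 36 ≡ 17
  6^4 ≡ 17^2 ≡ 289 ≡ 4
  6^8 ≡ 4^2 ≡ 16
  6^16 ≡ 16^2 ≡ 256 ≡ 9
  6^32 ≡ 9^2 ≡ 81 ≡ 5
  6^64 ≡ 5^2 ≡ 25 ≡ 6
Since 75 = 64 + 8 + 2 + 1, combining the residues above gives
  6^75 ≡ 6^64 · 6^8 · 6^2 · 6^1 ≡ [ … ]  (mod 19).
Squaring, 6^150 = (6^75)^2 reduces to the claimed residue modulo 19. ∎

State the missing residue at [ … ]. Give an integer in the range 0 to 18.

6^64 · 6^8 · 6^2 · 6^1 ≡ 6 · 16 · 17 · 6 = 9792.
9792 mod 19 = 7, so 6^75 ≡ 7 (mod 19).

7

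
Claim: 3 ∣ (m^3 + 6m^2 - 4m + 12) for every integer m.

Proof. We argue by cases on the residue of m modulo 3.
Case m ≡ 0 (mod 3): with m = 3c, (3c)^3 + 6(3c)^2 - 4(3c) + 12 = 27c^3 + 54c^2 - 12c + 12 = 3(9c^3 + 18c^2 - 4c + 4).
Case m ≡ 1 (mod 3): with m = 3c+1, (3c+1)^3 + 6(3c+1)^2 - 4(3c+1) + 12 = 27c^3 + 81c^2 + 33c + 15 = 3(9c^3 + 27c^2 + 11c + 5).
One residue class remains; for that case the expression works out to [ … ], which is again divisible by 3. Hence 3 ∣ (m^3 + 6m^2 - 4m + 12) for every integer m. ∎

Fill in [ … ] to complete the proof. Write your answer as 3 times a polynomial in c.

Only m ≡ 2 (mod 3) is unaccounted for. Put m = 3c+2:
(3c+2)^3 + 6(3c+2)^2 - 4(3c+2) + 12 expands to 27c^3 + 108c^2 + 96c + 36,
and factoring out 3 leaves 3(9c^3 + 36c^2 + 32c + 12).

3(9c^3 + 36c^2 + 32c + 12)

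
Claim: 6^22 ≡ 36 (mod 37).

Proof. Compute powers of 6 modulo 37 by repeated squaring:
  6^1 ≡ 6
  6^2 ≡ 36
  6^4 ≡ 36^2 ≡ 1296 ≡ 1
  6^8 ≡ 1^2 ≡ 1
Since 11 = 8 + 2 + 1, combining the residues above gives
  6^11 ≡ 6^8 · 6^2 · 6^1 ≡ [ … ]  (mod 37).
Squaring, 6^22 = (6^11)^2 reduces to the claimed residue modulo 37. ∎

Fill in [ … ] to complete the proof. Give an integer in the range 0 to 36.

6^8 · 6^2 · 6^1 ≡ 1 · 36 · 6 = 216.
216 mod 37 = 31, so 6^11 ≡ 31 (mod 37).

31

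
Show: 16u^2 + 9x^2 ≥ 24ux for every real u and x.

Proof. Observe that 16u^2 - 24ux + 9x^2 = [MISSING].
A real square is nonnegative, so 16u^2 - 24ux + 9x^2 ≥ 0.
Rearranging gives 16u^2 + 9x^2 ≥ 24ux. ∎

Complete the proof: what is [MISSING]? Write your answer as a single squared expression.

16u^2 - 24ux + 9x^2 is a perfect-square trinomial: the outer terms are (4u)^2 and (3x)^2, and the cross term is -2·4u·3x.
So 16u^2 - 24ux + 9x^2 = (4u - 3x)^2 ≥ 0.

(4u - 3x)^2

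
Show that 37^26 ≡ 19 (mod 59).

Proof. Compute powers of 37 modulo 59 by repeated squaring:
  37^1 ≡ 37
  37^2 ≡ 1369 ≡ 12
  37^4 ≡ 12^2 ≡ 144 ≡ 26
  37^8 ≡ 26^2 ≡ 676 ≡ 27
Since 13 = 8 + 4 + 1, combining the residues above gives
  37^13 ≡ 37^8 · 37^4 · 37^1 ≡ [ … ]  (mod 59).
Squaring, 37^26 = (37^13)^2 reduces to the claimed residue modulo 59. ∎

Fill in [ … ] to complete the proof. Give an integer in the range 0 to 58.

14

Multiply the listed residues: 27 · 26 · 37 = 702 → 25974.
Reducing modulo 59: 25974 = 440·59 + 14, so 37^13 ≡ 14.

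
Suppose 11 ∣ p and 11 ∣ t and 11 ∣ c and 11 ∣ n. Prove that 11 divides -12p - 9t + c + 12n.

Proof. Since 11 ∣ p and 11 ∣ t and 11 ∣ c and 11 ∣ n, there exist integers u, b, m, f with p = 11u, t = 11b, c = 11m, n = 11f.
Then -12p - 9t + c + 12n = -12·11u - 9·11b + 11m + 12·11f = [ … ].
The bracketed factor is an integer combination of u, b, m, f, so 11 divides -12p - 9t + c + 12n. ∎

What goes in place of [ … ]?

11(-9b + 12f + m - 12u)

Each term has a factor of 11: -12·11u - 9·11b + 11m + 12·11f = 11·(-9b + 12f + m - 12u).
Since -9b + 12f + m - 12u is an integer, 11 ∣ (-12p - 9t + c + 12n).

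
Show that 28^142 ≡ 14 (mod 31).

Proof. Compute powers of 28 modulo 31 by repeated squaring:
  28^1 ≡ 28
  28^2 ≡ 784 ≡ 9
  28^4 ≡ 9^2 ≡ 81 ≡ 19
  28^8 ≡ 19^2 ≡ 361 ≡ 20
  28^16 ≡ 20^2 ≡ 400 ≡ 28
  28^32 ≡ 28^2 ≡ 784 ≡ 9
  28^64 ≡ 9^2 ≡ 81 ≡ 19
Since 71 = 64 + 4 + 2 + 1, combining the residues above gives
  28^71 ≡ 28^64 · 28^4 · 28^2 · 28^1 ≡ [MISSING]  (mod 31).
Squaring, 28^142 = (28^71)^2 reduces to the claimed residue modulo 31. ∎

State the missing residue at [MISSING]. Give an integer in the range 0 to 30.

Multiply the listed residues: 19 · 19 · 9 · 28 = 361 → 3249 → 90972.
Reducing modulo 31: 90972 = 2934·31 + 18, so 28^71 ≡ 18.

18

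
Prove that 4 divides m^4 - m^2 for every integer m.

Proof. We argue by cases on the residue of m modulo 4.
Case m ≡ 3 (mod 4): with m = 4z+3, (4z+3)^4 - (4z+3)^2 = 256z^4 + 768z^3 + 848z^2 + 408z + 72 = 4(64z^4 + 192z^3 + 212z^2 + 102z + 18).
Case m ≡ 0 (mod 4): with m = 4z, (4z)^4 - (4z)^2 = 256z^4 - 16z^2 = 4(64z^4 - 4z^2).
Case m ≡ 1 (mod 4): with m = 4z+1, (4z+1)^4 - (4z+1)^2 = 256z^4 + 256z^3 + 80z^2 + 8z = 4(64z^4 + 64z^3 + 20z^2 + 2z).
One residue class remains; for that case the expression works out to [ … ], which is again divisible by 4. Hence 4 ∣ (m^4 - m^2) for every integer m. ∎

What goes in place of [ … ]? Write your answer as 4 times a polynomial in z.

4(64z^4 + 128z^3 + 92z^2 + 28z + 3)

Only m ≡ 2 (mod 4) is unaccounted for. Put m = 4z+2:
(4z+2)^4 - (4z+2)^2 expands to 256z^4 + 512z^3 + 368z^2 + 112z + 12,
and factoring out 4 leaves 4(64z^4 + 128z^3 + 92z^2 + 28z + 3).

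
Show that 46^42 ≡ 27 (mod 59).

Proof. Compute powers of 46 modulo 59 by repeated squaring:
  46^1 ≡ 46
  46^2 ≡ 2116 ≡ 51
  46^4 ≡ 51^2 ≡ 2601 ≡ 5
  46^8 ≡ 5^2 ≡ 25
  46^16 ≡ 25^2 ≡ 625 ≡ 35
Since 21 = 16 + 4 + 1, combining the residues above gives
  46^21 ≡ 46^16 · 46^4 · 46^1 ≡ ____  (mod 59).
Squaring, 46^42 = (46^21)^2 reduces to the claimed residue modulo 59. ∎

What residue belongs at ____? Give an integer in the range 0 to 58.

Multiply the listed residues: 35 · 5 · 46 = 175 → 8050.
Reducing modulo 59: 8050 = 136·59 + 26, so 46^21 ≡ 26.

26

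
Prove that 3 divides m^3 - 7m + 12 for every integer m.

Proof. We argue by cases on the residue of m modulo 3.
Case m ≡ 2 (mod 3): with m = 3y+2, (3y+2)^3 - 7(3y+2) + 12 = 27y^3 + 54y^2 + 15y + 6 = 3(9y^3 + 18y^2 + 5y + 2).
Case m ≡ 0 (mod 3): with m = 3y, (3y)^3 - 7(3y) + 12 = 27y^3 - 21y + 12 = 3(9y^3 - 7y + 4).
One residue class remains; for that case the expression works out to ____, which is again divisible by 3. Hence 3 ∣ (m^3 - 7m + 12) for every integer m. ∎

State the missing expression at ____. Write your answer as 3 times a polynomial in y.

Only m ≡ 1 (mod 3) is unaccounted for. Put m = 3y+1:
(3y+1)^3 - 7(3y+1) + 12 expands to 27y^3 + 27y^2 - 12y + 6,
and factoring out 3 leaves 3(9y^3 + 9y^2 - 4y + 2).

3(9y^3 + 9y^2 - 4y + 2)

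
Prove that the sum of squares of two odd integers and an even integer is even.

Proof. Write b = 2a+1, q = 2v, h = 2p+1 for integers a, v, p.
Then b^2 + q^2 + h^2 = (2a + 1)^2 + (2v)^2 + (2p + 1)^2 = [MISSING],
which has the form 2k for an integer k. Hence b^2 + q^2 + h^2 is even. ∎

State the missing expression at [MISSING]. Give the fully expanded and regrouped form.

(2a + 1)^2 + (2v)^2 + (2p + 1)^2 = 4a^2 + 4a + 4p^2 + 4p + 4v^2 + 2
= 2(2a^2 + 2a + 2p^2 + 2p + 2v^2 + 1).
Since 2a^2 + 2a + 2p^2 + 2p + 2v^2 + 1 is an integer, the sum of squares is of the form 2k for an integer k.

2(2a^2 + 2a + 2p^2 + 2p + 2v^2 + 1)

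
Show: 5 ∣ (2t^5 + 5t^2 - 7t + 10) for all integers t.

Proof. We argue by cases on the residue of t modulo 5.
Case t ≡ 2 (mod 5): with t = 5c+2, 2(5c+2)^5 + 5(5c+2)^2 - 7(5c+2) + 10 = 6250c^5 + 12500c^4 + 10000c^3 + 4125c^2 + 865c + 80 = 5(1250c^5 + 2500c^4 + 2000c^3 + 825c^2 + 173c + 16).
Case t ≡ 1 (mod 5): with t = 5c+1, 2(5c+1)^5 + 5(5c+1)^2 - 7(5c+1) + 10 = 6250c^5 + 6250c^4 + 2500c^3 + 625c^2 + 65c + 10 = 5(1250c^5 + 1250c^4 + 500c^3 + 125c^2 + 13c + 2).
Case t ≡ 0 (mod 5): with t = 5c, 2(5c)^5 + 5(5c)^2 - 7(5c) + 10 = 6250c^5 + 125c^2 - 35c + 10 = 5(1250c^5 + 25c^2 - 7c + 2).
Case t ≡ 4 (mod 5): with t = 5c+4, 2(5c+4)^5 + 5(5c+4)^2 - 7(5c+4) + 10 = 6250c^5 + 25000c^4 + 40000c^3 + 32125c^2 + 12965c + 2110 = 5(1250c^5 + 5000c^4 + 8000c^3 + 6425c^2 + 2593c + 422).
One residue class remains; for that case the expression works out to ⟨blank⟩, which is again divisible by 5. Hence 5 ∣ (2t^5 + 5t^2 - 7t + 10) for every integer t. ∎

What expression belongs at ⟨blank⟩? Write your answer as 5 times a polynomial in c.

5(1250c^5 + 3750c^4 + 4500c^3 + 2725c^2 + 833c + 104)

The residues treated are {2, 1, 0, 4}, so the missing case is t ≡ 3 (mod 5); write t = 5c+3.
Then 2(5c+3)^5 + 5(5c+3)^2 - 7(5c+3) + 10 = 6250c^5 + 18750c^4 + 22500c^3 + 13625c^2 + 4165c + 520 = 5(1250c^5 + 3750c^4 + 4500c^3 + 2725c^2 + 833c + 104).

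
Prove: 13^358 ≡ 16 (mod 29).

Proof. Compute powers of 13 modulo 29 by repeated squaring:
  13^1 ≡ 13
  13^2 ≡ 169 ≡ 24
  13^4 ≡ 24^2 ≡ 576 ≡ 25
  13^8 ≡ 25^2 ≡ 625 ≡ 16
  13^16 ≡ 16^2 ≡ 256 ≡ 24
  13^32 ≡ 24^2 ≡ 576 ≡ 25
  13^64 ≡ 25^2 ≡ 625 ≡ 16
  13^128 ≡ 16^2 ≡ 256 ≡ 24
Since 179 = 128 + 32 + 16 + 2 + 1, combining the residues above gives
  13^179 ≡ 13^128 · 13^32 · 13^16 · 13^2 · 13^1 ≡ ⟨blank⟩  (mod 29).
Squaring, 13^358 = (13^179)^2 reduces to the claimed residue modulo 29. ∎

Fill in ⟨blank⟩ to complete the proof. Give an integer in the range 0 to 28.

4

Multiply the listed residues: 24 · 25 · 24 · 24 · 13 = 600 → 14400 → 345600 → 4492800.
Reducing modulo 29: 4492800 = 154924·29 + 4, so 13^179 ≡ 4.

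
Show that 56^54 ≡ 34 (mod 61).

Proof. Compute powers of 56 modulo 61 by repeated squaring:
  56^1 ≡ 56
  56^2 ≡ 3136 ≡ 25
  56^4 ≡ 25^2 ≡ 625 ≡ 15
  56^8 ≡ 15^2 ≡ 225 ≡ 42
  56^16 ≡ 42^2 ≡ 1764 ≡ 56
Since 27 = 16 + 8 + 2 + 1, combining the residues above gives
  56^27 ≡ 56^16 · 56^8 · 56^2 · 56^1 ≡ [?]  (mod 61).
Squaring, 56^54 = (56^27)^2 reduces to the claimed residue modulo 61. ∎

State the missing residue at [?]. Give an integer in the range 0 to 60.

Multiply the listed residues: 56 · 42 · 25 · 56 = 2352 → 58800 → 3292800.
Reducing modulo 61: 3292800 = 53980·61 + 20, so 56^27 ≡ 20.

20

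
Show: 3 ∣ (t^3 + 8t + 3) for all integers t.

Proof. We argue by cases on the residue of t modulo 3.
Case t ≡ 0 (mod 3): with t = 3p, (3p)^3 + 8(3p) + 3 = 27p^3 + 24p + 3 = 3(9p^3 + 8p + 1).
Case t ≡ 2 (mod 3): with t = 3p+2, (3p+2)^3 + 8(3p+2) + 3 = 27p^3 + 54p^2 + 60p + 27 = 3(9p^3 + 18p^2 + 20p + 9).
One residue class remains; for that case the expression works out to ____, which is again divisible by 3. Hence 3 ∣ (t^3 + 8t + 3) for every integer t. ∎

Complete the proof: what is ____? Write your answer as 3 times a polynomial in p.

3(9p^3 + 9p^2 + 11p + 4)

The residues treated are {0, 2}, so the missing case is t ≡ 1 (mod 3); write t = 3p+1.
Then (3p+1)^3 + 8(3p+1) + 3 = 27p^3 + 27p^2 + 33p + 12 = 3(9p^3 + 9p^2 + 11p + 4).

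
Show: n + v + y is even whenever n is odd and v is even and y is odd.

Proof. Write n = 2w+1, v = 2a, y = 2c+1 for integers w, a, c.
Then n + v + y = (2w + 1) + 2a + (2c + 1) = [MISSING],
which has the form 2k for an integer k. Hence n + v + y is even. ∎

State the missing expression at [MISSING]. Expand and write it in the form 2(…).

2(a + c + w + 1)

Expanding: (2w + 1) + 2a + (2c + 1) = 2a + 2c + 2w + 2.
Every term is even; pulling out the factor of 2 gives 2(a + c + w + 1).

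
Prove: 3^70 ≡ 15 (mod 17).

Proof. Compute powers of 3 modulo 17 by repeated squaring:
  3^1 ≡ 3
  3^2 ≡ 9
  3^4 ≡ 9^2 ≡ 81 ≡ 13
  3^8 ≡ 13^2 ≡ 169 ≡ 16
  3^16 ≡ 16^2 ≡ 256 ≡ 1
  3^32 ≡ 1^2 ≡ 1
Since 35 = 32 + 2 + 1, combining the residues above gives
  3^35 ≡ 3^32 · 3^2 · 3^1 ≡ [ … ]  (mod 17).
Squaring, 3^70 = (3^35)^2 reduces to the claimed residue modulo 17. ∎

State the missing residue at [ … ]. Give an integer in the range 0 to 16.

Multiply the listed residues: 1 · 9 · 3 = 9 → 27.
Reducing modulo 17: 27 = 1·17 + 10, so 3^35 ≡ 10.

10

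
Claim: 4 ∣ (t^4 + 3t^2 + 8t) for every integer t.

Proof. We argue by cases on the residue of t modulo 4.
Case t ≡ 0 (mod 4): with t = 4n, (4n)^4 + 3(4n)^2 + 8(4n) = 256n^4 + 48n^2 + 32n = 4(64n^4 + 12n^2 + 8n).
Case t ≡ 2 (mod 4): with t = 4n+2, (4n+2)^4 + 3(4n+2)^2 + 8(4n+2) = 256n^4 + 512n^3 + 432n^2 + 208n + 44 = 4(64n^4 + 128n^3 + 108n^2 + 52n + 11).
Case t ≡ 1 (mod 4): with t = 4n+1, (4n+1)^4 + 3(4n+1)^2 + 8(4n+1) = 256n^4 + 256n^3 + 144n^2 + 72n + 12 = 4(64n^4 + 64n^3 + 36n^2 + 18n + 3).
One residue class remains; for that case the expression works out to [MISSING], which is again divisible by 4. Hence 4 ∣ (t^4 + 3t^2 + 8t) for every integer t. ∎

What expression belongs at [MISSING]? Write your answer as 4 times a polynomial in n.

Only t ≡ 3 (mod 4) is unaccounted for. Put t = 4n+3:
(4n+3)^4 + 3(4n+3)^2 + 8(4n+3) expands to 256n^4 + 768n^3 + 912n^2 + 536n + 132,
and factoring out 4 leaves 4(64n^4 + 192n^3 + 228n^2 + 134n + 33).

4(64n^4 + 192n^3 + 228n^2 + 134n + 33)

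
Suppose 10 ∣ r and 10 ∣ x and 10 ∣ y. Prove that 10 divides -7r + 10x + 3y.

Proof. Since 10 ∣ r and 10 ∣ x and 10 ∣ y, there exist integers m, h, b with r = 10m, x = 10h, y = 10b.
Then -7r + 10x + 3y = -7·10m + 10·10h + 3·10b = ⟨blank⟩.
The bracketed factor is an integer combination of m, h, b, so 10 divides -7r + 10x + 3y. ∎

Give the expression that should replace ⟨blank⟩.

Pull the common 10 out of every term: -7·10m + 10·10h + 3·10b = 10(3b + 10h - 7m).
3b + 10h - 7m is an integer, which exhibits the divisibility.

10(3b + 10h - 7m)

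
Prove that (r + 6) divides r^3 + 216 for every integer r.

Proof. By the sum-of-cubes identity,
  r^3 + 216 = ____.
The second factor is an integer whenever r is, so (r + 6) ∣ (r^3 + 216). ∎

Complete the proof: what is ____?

(r + 6)(r^2 - 6r + 36)

a^3 + b^3 = (a + b)(a^2 - ab + b^2). With a = r, b = 6:
r^3 + 216 = (r + 6)(r^2 - 6r + 36).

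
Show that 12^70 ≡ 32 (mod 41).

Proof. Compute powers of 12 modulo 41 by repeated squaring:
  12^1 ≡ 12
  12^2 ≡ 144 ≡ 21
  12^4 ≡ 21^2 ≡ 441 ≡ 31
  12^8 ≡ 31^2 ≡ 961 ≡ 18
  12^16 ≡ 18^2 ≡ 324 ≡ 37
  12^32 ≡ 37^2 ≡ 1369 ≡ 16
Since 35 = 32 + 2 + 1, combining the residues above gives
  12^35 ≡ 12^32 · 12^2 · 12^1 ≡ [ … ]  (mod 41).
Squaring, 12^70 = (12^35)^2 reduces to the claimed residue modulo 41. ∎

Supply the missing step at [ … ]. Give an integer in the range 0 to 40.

14

12^32 · 12^2 · 12^1 ≡ 16 · 21 · 12 = 4032.
4032 mod 41 = 14, so 12^35 ≡ 14 (mod 41).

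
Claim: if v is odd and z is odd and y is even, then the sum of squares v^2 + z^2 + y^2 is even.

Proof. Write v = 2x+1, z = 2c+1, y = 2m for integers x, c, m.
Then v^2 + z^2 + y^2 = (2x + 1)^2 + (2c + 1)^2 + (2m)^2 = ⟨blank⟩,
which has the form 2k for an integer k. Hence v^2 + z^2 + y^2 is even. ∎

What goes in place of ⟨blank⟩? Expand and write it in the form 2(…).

Expanding: (2x + 1)^2 + (2c + 1)^2 + (2m)^2 = 4c^2 + 4c + 4m^2 + 4x^2 + 4x + 2.
Every term is even; pulling out the factor of 2 gives 2(2c^2 + 2c + 2m^2 + 2x^2 + 2x + 1).

2(2c^2 + 2c + 2m^2 + 2x^2 + 2x + 1)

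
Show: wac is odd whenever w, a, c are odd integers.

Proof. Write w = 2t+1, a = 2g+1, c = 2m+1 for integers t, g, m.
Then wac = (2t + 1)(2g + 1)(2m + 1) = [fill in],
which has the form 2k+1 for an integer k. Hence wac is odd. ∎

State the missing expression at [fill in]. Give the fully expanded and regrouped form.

2(4gmt + 2gm + 2gt + g + 2mt + m + t) + 1

Expanding: (2t + 1)(2g + 1)(2m + 1) = 8gmt + 4gm + 4gt + 2g + 4mt + 2m + 2t + 1.
Every term except the constant is even, so this is 2(4gmt + 2gm + 2gt + g + 2mt + m + t) + 1,
and 4gmt + 2gm + 2gt + g + 2mt + m + t ∈ ℤ gives the required form.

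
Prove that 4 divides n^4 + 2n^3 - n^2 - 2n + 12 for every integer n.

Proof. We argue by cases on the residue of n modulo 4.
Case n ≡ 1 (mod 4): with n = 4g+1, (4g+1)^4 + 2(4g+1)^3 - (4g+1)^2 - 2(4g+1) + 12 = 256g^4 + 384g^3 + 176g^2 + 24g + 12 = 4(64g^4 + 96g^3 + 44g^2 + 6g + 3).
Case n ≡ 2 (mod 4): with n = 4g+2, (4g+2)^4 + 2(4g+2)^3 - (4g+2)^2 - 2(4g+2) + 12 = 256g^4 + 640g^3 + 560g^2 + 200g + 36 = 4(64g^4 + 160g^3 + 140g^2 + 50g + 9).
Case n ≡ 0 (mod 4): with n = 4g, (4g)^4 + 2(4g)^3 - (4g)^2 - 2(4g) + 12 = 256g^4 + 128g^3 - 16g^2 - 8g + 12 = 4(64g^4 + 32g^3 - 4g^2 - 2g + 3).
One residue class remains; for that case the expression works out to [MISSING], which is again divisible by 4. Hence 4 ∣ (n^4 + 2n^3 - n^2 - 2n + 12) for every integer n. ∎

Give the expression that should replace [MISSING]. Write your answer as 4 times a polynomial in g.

Only n ≡ 3 (mod 4) is unaccounted for. Put n = 4g+3:
(4g+3)^4 + 2(4g+3)^3 - (4g+3)^2 - 2(4g+3) + 12 expands to 256g^4 + 896g^3 + 1136g^2 + 616g + 132,
and factoring out 4 leaves 4(64g^4 + 224g^3 + 284g^2 + 154g + 33).

4(64g^4 + 224g^3 + 284g^2 + 154g + 33)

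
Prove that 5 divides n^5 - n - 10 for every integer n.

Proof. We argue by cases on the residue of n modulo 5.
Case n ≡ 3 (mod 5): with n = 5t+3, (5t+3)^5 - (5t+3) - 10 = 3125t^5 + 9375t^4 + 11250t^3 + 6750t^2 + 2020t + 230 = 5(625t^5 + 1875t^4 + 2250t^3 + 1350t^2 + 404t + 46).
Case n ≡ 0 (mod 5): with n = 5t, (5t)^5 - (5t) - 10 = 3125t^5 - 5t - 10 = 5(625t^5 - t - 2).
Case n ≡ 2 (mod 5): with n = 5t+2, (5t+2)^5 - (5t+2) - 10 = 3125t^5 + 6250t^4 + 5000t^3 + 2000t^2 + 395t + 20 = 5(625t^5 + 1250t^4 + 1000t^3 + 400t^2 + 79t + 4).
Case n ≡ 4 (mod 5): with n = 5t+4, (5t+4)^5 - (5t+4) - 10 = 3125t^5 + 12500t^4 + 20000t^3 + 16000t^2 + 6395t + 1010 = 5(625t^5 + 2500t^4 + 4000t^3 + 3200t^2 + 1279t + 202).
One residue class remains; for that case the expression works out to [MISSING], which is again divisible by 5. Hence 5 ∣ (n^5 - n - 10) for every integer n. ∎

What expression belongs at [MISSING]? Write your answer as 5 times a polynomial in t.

Only n ≡ 1 (mod 5) is unaccounted for. Put n = 5t+1:
(5t+1)^5 - (5t+1) - 10 expands to 3125t^5 + 3125t^4 + 1250t^3 + 250t^2 + 20t - 10,
and factoring out 5 leaves 5(625t^5 + 625t^4 + 250t^3 + 50t^2 + 4t - 2).

5(625t^5 + 625t^4 + 250t^3 + 50t^2 + 4t - 2)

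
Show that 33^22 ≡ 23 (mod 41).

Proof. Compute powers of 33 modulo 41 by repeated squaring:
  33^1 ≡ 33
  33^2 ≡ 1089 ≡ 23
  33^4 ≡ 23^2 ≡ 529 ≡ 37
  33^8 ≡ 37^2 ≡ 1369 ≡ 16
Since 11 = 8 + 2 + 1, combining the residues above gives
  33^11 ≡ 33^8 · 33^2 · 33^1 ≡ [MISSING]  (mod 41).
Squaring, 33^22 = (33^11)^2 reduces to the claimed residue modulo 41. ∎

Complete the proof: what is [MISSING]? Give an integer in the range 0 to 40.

8

Multiply the listed residues: 16 · 23 · 33 = 368 → 12144.
Reducing modulo 41: 12144 = 296·41 + 8, so 33^11 ≡ 8.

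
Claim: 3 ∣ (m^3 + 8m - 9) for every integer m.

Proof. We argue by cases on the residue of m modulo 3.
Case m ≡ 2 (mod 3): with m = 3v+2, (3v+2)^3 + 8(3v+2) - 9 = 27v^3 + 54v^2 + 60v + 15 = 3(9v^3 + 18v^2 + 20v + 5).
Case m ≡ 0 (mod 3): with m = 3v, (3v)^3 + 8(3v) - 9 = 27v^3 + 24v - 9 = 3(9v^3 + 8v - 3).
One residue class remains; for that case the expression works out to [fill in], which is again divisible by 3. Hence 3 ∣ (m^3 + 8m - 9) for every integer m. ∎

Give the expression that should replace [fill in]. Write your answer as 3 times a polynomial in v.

Only m ≡ 1 (mod 3) is unaccounted for. Put m = 3v+1:
(3v+1)^3 + 8(3v+1) - 9 expands to 27v^3 + 27v^2 + 33v,
and factoring out 3 leaves 3(9v^3 + 9v^2 + 11v).

3(9v^3 + 9v^2 + 11v)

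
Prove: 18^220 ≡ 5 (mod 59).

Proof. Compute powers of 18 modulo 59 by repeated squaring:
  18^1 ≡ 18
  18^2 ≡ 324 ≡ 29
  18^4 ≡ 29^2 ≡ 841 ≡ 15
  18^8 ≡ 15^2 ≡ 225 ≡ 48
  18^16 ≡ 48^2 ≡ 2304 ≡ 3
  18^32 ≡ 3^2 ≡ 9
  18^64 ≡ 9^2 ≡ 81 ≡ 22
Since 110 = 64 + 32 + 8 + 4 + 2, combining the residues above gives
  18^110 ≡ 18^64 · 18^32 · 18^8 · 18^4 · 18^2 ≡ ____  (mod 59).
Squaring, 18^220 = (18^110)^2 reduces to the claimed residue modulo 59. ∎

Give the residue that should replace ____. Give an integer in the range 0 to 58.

51

Multiply the listed residues: 22 · 9 · 48 · 15 · 29 = 198 → 9504 → 142560 → 4134240.
Reducing modulo 59: 4134240 = 70071·59 + 51, so 18^110 ≡ 51.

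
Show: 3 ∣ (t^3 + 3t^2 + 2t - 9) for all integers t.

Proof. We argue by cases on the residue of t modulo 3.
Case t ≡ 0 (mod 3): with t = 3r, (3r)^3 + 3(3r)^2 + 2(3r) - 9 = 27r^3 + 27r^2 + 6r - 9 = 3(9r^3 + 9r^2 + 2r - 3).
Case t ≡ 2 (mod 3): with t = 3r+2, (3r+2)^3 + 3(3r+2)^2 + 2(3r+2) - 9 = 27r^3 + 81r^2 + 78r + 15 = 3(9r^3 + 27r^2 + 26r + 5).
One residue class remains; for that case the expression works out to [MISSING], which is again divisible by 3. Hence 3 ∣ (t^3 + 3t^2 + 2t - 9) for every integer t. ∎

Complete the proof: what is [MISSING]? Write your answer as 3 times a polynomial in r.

3(9r^3 + 18r^2 + 11r - 1)

Only t ≡ 1 (mod 3) is unaccounted for. Put t = 3r+1:
(3r+1)^3 + 3(3r+1)^2 + 2(3r+1) - 9 expands to 27r^3 + 54r^2 + 33r - 3,
and factoring out 3 leaves 3(9r^3 + 18r^2 + 11r - 1).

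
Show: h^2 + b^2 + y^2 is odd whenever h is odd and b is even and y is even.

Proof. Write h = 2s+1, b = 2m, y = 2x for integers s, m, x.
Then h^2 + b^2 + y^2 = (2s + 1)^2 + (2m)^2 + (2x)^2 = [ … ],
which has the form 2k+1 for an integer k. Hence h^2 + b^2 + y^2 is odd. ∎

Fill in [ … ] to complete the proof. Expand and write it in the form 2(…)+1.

2(2m^2 + 2s^2 + 2s + 2x^2) + 1

Expanding: (2s + 1)^2 + (2m)^2 + (2x)^2 = 4m^2 + 4s^2 + 4s + 4x^2 + 1.
Every term except the constant is even, so this is 2(2m^2 + 2s^2 + 2s + 2x^2) + 1,
and 2m^2 + 2s^2 + 2s + 2x^2 ∈ ℤ gives the required form.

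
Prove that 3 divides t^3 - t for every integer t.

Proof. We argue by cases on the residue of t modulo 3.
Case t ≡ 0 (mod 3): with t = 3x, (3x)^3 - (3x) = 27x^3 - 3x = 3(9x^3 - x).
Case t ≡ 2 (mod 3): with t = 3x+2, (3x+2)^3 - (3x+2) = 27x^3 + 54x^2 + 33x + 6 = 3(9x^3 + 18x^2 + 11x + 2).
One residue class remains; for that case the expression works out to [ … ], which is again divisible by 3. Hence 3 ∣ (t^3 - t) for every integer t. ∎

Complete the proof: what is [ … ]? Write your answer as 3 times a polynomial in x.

The residues treated are {0, 2}, so the missing case is t ≡ 1 (mod 3); write t = 3x+1.
Then (3x+1)^3 - (3x+1) = 27x^3 + 27x^2 + 6x = 3(9x^3 + 9x^2 + 2x).

3(9x^3 + 9x^2 + 2x)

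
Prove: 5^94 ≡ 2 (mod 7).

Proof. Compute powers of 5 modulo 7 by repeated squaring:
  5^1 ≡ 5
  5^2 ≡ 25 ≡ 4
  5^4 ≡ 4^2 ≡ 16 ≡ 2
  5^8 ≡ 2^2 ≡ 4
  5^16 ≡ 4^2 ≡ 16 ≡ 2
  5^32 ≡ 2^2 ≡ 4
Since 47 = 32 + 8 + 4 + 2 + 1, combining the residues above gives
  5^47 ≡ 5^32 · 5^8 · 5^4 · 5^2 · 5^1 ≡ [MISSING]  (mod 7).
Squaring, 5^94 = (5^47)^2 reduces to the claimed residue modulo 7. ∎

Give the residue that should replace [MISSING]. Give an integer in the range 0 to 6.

Multiply the listed residues: 4 · 4 · 2 · 4 · 5 = 16 → 32 → 128 → 640.
Reducing modulo 7: 640 = 91·7 + 3, so 5^47 ≡ 3.

3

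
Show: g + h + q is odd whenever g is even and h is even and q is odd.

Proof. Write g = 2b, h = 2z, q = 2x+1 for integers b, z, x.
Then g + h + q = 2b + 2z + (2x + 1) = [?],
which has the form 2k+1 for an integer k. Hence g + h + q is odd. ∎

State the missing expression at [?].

Expanding: 2b + 2z + (2x + 1) = 2b + 2x + 2z + 1.
Every term except the constant is even, so this is 2(b + x + z) + 1,
and b + x + z ∈ ℤ gives the required form.

2(b + x + z) + 1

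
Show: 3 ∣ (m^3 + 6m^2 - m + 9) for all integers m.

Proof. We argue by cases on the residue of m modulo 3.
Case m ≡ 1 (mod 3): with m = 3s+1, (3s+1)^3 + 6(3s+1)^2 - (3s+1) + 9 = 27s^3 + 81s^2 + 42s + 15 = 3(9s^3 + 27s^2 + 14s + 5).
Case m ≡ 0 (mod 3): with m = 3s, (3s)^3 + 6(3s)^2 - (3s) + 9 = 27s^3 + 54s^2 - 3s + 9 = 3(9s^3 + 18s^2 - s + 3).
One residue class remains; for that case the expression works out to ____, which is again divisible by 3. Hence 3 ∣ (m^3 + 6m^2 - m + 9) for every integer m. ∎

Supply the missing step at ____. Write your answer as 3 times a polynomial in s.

3(9s^3 + 36s^2 + 35s + 13)

Only m ≡ 2 (mod 3) is unaccounted for. Put m = 3s+2:
(3s+2)^3 + 6(3s+2)^2 - (3s+2) + 9 expands to 27s^3 + 108s^2 + 105s + 39,
and factoring out 3 leaves 3(9s^3 + 36s^2 + 35s + 13).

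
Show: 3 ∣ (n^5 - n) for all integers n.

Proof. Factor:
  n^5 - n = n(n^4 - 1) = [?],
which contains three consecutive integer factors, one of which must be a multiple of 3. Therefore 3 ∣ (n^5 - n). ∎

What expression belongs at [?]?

(n - 1)n(n + 1)(n^2 + 1)

n^4 - 1 = (n^2 - 1)(n^2 + 1), and n^2 - 1 = (n-1)(n+1).
So n(n^4 - 1) = (n - 1)n(n + 1)(n^2 + 1).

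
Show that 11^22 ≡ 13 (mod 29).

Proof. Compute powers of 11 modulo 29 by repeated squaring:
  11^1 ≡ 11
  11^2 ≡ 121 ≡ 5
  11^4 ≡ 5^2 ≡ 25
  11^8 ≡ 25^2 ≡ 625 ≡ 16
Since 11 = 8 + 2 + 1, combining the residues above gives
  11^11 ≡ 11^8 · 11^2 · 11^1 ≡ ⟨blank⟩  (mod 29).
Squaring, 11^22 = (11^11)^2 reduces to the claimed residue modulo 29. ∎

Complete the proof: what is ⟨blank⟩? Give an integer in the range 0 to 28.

10

Multiply the listed residues: 16 · 5 · 11 = 80 → 880.
Reducing modulo 29: 880 = 30·29 + 10, so 11^11 ≡ 10.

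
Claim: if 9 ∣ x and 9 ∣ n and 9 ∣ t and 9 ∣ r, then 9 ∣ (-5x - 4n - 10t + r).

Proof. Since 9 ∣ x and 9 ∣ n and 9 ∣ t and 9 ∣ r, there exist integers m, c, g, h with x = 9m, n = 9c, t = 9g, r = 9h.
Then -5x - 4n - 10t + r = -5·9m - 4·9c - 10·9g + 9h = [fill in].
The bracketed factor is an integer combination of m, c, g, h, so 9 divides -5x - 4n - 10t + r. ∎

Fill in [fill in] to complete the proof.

Each term has a factor of 9: -5·9m - 4·9c - 10·9g + 9h = 9·(-4c - 10g + h - 5m).
Since -4c - 10g + h - 5m is an integer, 9 ∣ (-5x - 4n - 10t + r).

9(-4c - 10g + h - 5m)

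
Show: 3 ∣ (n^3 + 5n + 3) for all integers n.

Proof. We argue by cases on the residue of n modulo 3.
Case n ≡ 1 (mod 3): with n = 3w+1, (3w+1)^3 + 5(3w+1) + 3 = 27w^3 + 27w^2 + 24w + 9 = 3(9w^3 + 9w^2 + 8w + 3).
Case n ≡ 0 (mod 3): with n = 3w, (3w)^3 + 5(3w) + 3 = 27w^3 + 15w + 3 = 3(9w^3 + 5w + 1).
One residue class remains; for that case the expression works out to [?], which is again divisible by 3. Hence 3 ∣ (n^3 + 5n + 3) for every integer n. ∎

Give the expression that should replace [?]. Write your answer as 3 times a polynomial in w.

3(9w^3 + 18w^2 + 17w + 7)

The residues treated are {1, 0}, so the missing case is n ≡ 2 (mod 3); write n = 3w+2.
Then (3w+2)^3 + 5(3w+2) + 3 = 27w^3 + 54w^2 + 51w + 21 = 3(9w^3 + 18w^2 + 17w + 7).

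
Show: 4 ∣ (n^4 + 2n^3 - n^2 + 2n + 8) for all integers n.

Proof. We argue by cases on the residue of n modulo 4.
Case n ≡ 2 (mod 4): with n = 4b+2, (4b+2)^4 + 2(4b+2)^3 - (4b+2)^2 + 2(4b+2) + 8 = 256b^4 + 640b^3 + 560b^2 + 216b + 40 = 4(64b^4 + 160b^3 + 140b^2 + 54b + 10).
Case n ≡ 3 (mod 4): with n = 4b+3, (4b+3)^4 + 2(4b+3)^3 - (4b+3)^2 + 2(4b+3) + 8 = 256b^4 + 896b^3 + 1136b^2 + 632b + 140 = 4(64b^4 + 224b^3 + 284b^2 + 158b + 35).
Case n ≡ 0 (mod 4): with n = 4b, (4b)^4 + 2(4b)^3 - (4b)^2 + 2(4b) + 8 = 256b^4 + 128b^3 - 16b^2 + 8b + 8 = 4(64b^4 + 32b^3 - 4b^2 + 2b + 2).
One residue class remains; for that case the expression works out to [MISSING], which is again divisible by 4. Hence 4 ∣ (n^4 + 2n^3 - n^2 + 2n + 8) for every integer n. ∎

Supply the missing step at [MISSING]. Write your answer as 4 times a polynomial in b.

4(64b^4 + 96b^3 + 44b^2 + 10b + 3)

The residues treated are {2, 3, 0}, so the missing case is n ≡ 1 (mod 4); write n = 4b+1.
Then (4b+1)^4 + 2(4b+1)^3 - (4b+1)^2 + 2(4b+1) + 8 = 256b^4 + 384b^3 + 176b^2 + 40b + 12 = 4(64b^4 + 96b^3 + 44b^2 + 10b + 3).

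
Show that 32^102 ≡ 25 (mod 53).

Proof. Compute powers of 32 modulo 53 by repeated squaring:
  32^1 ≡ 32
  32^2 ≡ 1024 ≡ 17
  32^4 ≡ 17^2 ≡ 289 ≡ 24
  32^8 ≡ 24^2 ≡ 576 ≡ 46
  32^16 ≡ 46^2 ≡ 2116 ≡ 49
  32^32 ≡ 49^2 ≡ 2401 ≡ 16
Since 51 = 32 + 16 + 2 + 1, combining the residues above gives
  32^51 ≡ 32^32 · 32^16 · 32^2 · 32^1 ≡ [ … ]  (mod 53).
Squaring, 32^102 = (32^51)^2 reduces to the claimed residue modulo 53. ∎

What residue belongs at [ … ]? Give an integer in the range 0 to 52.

5

32^32 · 32^16 · 32^2 · 32^1 ≡ 16 · 49 · 17 · 32 = 426496.
426496 mod 53 = 5, so 32^51 ≡ 5 (mod 53).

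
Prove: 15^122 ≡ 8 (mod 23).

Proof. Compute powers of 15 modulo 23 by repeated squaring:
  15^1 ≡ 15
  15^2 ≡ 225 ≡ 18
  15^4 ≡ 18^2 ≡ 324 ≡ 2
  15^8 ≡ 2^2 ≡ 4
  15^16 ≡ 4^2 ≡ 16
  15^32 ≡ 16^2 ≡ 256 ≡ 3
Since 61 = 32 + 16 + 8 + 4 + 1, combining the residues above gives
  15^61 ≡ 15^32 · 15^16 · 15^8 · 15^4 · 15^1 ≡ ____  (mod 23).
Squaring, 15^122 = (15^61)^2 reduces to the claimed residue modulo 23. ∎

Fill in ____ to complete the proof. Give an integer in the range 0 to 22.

10

Multiply the listed residues: 3 · 16 · 4 · 2 · 15 = 48 → 192 → 384 → 5760.
Reducing modulo 23: 5760 = 250·23 + 10, so 15^61 ≡ 10.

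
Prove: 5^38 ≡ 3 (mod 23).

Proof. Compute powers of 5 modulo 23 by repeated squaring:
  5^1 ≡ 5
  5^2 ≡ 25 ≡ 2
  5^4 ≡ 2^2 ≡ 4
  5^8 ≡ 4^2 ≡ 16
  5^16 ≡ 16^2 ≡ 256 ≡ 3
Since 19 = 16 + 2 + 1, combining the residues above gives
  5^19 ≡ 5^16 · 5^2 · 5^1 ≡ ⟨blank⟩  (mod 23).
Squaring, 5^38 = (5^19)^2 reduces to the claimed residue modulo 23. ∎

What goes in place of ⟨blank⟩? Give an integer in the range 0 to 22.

7

Multiply the listed residues: 3 · 2 · 5 = 6 → 30.
Reducing modulo 23: 30 = 1·23 + 7, so 5^19 ≡ 7.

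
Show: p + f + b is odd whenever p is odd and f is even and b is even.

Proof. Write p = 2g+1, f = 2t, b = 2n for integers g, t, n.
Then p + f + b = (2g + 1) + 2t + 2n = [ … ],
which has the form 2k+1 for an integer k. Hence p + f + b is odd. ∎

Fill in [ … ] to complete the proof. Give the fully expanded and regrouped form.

Expanding: (2g + 1) + 2t + 2n = 2g + 2n + 2t + 1.
Every term except the constant is even, so this is 2(g + n + t) + 1,
and g + n + t ∈ ℤ gives the required form.

2(g + n + t) + 1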